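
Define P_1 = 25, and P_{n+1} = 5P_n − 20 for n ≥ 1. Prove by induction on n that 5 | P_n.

Base case: P_1 = 25 = 5·5, so 5 | P_1.
Assume 5 | P_m, so P_m = 5t for some integer t.
Then P_{m+1} = 5P_m − 20 = 5·(5t) − 20 = 5(5t − 4), so 5 | P_{m+1}.
By induction, 5 | P_n for all n ≥ 1.

5 | P_n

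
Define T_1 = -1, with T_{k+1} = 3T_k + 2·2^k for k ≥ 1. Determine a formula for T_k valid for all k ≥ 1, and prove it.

Claim: T_k = 3^k − 2·2^k.

Base case: T_1 = -1, and 3^1 − 2·2^1 = 3 − 4 = -1.
Assume T_r = 3^r − 2·2^r for some r ≥ 1.
Then T_{r+1} = 3T_r + 2·2^r = 3·(3^r − 2·2^r) + 2·2^r = 3^{r+1} − 6·2^r + 2·2^r = 3^{r+1} − 4·2^r = 3^{r+1} − 2·2^{r+1}.
By induction, T_k = 3^k − 2·2^k for all k ≥ 1.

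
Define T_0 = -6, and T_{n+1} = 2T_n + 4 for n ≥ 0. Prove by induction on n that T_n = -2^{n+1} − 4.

Base case: T_0 = -6, and -2^{0+1} − 4 = -2 − 4 = -6.
Assume T_j = -2^{j+1} − 4 for some j ≥ 0.
Then T_{j+1} = 2T_j + 4 = 2·(-2^{j+1} − 4) + 4 = -2^{j+2} − 8 + 4 = -2^{j+2} − 4.
So the formula holds for j+1, and by induction T_n = -2^{n+1} − 4 for all n ≥ 0.

T_n = -2^{n+1} − 4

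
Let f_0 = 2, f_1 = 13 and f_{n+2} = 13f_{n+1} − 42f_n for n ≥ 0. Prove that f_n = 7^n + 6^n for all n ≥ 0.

Base cases: f_0 = 2 and 7^0 + 6^0 = 2; f_1 = 13 and 7^1 + 6^1 = 13.
Assume f_j = 7^j + 6^j for all 0 ≤ j ≤ r, where r ≥ 1.
Then f_{r+1} = 13f_r − 42f_{r−1} = 13·(7^r + 6^r) − 42·(7^{r−1} + 6^{r−1}) = (13·7 − 42)7^{r−1} + (13·6 − 42)6^{r−1} = 49·7^{r−1} + 36·6^{r−1} = 7^{r+1} + 6^{r+1}.
So the formula holds for r+1, and by strong induction f_n = 7^n + 6^n for all n ≥ 0.

f_n = 7^n + 6^n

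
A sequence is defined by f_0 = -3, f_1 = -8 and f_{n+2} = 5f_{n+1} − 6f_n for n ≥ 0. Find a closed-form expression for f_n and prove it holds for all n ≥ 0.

Claim: f_n = -2^n − 2·3^n.

Base cases: f_0 = -3 and -2^0 − 2·3^0 = -3; f_1 = -8 and -2^1 − 2·3^1 = -8.
Assume f_j = -2^j − 2·3^j for all 0 ≤ j ≤ r, where r ≥ 1.
Then f_{r+1} = 5f_r − 6f_{r−1} = 5·(-2^r − 2·3^r) − 6·(-2^{r−1} − 2·3^{r−1}) = -(5·2 − 6)2^{r−1} − 2·(5·3 − 6)3^{r−1} = -4·2^{r−1} − 18·3^{r−1} = -2^{r+1} − 2·3^{r+1}.
Hence f_n = -2^n − 2·3^n for every n ≥ 0, by strong induction.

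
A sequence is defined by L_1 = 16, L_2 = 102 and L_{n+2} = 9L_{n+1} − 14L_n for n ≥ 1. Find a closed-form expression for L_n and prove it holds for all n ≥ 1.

Claim: L_n = 2·7^n + 2^n.

Base cases: L_1 = 16 and 2·7^1 + 2^1 = 16; L_2 = 102 and 2·7^2 + 2^2 = 102.
Assume L_j = 2·7^j + 2^j for all 1 ≤ j ≤ r, where r ≥ 2.
Then L_{r+1} = 9L_r − 14L_{r−1} = 9·(2·7^r + 2^r) − 14·(2·7^{r−1} + 2^{r−1}) = 2·(9·7 − 14)7^{r−1} + (9·2 − 14)2^{r−1} = 98·7^{r−1} + 4·2^{r−1} = 2·7^{r+1} + 2^{r+1}.
Hence L_n = 2·7^n + 2^n for every n ≥ 1, by strong induction.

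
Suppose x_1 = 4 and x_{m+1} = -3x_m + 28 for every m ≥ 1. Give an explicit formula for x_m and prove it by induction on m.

Claim: x_m = (-3)^m + 7.

Base case: x_1 = 4, and (-3)^1 + 7 = -3 + 7 = 4.
Assume x_r = (-3)^r + 7 for some r ≥ 1.
Then x_{r+1} = -3x_r + 28 = -3·((-3)^r + 7) + 28 = -3·(-3)^r − 21 + 28 = (-3)^{r+1} + 7.
So the formula holds for r+1, and by induction x_m = (-3)^m + 7 for all m ≥ 1.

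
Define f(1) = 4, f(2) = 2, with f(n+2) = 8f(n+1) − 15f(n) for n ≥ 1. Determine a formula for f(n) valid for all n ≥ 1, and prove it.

Claim: f(n) = 3·3^n − 5^n.

Base cases: f(1) = 4 and 3·3^1 − 5^1 = 4; f(2) = 2 and 3·3^2 − 5^2 = 2.
Assume f(j) = 3·3^j − 5^j for all 1 ≤ j ≤ k, where k ≥ 2.
Then f(k+1) = 8f(k) − 15f(k−1) = 8·(3·3^k − 5^k) − 15·(3·3^{k−1} − 5^{k−1}) = 3·(8·3 − 15)3^{k−1} − (8·5 − 15)5^{k−1} = 27·3^{k−1} − 25·5^{k−1} = 3·3^{k+1} − 5^{k+1}.
Hence f(n) = 3·3^n − 5^n for every n ≥ 1, by strong induction.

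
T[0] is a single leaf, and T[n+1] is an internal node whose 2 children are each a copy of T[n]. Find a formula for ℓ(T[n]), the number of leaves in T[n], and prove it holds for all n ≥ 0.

Claim: ℓ(T[n]) = 2^n.

Base case: ℓ(T[0]) = 1, and 2^0 = 1.
Assume ℓ(T[m]) = 2^m.
Then ℓ(T[m+1]) = 2·ℓ(T[m]) = 2·2^m = 2^{m+1}.
So the formula holds for m+1, and by induction ℓ(T[n]) = 2^n for all n ≥ 0.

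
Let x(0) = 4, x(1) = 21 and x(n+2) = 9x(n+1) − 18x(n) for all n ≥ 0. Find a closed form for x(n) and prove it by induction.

Claim: x(n) = 3·6^n + 3^n.

Base cases: x(0) = 4 and 3·6^0 + 3^0 = 4; x(1) = 21 and 3·6^1 + 3^1 = 21.
Assume x(i) = 3·6^i + 3^i for all 0 ≤ i ≤ j, where j ≥ 1.
Then x(j+1) = 9x(j) − 18x(j−1) = 9·(3·6^j + 3^j) − 18·(3·6^{j−1} + 3^{j−1}) = 3·(9·6 − 18)6^{j−1} + (9·3 − 18)3^{j−1} = 108·6^{j−1} + 9·3^{j−1} = 3·6^{j+1} + 3^{j+1}.
This completes the inductive step, so x(n) = 3·6^n + 3^n for all n ≥ 0.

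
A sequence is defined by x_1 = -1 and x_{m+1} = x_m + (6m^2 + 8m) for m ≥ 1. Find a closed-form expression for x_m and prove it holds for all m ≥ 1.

Claim: x_m = 2m^3 + m^2 − 3m − 1.

Base case: x_1 = -1, and 2·1^3 + 1^2 − 3·1 − 1 = -1.
Assume x_r = 2r^3 + r^2 − 3r − 1.
Then x_{r+1} = x_r + (6r^2 + 8r) = (2r^3 + r^2 − 3r − 1) + (6r^2 + 8r) = 2r^3 + 7r^2 + 5r − 1,
and 2·(r+1)^3 + (r+1)^2 − 3·(r+1) − 1 = 2r^3 + 7r^2 + 5r − 1.
This completes the inductive step, so x_m = 2m^3 + m^2 − 3m − 1 for all m ≥ 1.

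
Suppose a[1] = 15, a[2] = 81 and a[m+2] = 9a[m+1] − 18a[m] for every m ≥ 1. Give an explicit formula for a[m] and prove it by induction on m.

Claim: a[m] = 3^m + 2·6^m.

Base cases: a[1] = 15 and 3^1 + 2·6^1 = 15; a[2] = 81 and 3^2 + 2·6^2 = 81.
Assume a[j] = 3^j + 2·6^j for all 1 ≤ j ≤ k, where k ≥ 2.
Then a[k+1] = 9a[k] − 18a[k−1] = 9·(3^k + 2·6^k) − 18·(3^{k−1} + 2·6^{k−1}) = (9·3 − 18)3^{k−1} + 2·(9·6 − 18)6^{k−1} = 9·3^{k−1} + 72·6^{k−1} = 3^{k+1} + 2·6^{k+1}.
So the formula holds for k+1, and by strong induction a[m] = 3^m + 2·6^m for all m ≥ 1.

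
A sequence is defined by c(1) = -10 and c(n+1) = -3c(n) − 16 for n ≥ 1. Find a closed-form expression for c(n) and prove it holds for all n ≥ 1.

Claim: c(n) = 2·(-3)^n − 4.

Base case: c(1) = -10, and 2·(-3)^1 − 4 = -6 − 4 = -10.
Assume c(j) = 2·(-3)^j − 4 for some j ≥ 1.
Then c(j+1) = -3c(j) − 16 = -3·(2·(-3)^j − 4) − 16 = -6·(-3)^j + 12 − 16 = 2·(-3)^{j+1} − 4.
By induction, c(n) = 2·(-3)^n − 4 for all n ≥ 1.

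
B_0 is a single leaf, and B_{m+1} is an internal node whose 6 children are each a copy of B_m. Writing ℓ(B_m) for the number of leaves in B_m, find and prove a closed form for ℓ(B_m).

Claim: ℓ(B_m) = 6^m.

Base case: ℓ(B_0) = 1, and 6^0 = 1.
Assume ℓ(B_k) = 6^k.
Then ℓ(B_{k+1}) = 6·ℓ(B_k) = 6·6^k = 6^{k+1}.
This completes the inductive step, so ℓ(B_m) = 6^m for all m ≥ 0.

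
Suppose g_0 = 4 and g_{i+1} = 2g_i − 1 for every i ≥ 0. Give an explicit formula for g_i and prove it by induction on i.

Claim: g_i = 3·2^i + 1.

Base case: g_0 = 4, and 3·2^0 + 1 = 3 + 1 = 4.
Assume g_k = 3·2^k + 1 for some k ≥ 0.
Then g_{k+1} = 2g_k − 1 = 2·(3·2^k + 1) − 1 = 6·2^k + 2 − 1 = 3·2^{k+1} + 1.
So the formula holds for k+1, and by induction g_i = 3·2^i + 1 for all i ≥ 0.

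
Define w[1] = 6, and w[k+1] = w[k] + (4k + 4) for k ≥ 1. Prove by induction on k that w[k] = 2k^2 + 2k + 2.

Base case: w[1] = 6, and 2·1^2 + 2·1 + 2 = 6.
Assume w[r] = 2r^2 + 2r + 2.
Then w[r+1] = w[r] + (4r + 4) = (2r^2 + 2r + 2) + (4r + 4) = 2r^2 + 6r + 6,
and 2·(r+1)^2 + 2·(r+1) + 2 = 2r^2 + 6r + 6.
This completes the inductive step, so w[k] = 2k^2 + 2k + 2 for all k ≥ 1.

w[k] = 2k^2 + 2k + 2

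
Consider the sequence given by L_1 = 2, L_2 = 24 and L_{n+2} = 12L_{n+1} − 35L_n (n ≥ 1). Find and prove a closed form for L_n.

Claim: L_n = -5^n + 7^n.

Base cases: L_1 = 2 and -5^1 + 7^1 = 2; L_2 = 24 and -5^2 + 7^2 = 24.
Assume L_j = -5^j + 7^j for all 1 ≤ j ≤ m, where m ≥ 2.
Then L_{m+1} = 12L_m − 35L_{m−1} = 12·(-5^m + 7^m) − 35·(-5^{m−1} + 7^{m−1}) = -(12·5 − 35)5^{m−1} + (12·7 − 35)7^{m−1} = -25·5^{m−1} + 49·7^{m−1} = -5^{m+1} + 7^{m+1}.
This completes the inductive step, so L_n = -5^n + 7^n for all n ≥ 1.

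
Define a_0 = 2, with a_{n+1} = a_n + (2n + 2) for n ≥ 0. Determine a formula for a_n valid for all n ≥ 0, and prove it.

Claim: a_n = n^2 + n + 2.

Base case: a_0 = 2, and 0^2 + 0 + 2 = 2.
Assume a_r = r^2 + r + 2.
Then a_{r+1} = a_r + (2r + 2) = (r^2 + r + 2) + (2r + 2) = r^2 + 3r + 4,
and (r+1)^2 + (r+1) + 2 = r^2 + 3r + 4.
This completes the inductive step, so a_n = n^2 + n + 2 for all n ≥ 0.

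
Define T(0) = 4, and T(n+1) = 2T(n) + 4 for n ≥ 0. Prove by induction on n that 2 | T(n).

Base case: T(0) = 4 = 2·2, so 2 | T(0).
Assume 2 | T(k), so T(k) = 2t for some integer t.
Then T(k+1) = 2T(k) + 4 = 2·(2t) + 4 = 2(2t + 2), so 2 | T(k+1).
This completes the inductive step, so 2 | T(n) for all n ≥ 0.

2 | T(n)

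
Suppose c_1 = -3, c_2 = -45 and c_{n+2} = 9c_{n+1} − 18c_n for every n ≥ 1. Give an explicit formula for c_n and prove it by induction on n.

Claim: c_n = 3·3^n − 2·6^n.

Base cases: c_1 = -3 and 3·3^1 − 2·6^1 = -3; c_2 = -45 and 3·3^2 − 2·6^2 = -45.
Assume c_j = 3·3^j − 2·6^j for all 1 ≤ j ≤ r, where r ≥ 2.
Then c_{r+1} = 9c_r − 18c_{r−1} = 9·(3·3^r − 2·6^r) − 18·(3·3^{r−1} − 2·6^{r−1}) = 3·(9·3 − 18)3^{r−1} − 2·(9·6 − 18)6^{r−1} = 27·3^{r−1} − 72·6^{r−1} = 3·3^{r+1} − 2·6^{r+1}.
This completes the inductive step, so c_n = 3·3^n − 2·6^n for all n ≥ 1.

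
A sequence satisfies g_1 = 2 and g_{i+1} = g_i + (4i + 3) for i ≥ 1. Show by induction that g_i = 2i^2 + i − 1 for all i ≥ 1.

Base case: g_1 = 2, and 2·1^2 + 1 − 1 = 2.
Assume g_m = 2m^2 + m − 1.
Then g_{m+1} = g_m + (4m + 3) = (2m^2 + m − 1) + (4m + 3) = 2m^2 + 5m + 2,
and 2·(m+1)^2 + (m+1) − 1 = 2m^2 + 5m + 2.
Hence g_i = 2i^2 + i − 1 for every i ≥ 1, by induction.

g_i = 2i^2 + i − 1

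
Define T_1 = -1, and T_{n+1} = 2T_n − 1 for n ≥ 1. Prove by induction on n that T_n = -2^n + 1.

Base case: T_1 = -1, and -2^1 + 1 = -2 + 1 = -1.
Assume T_k = -2^k + 1 for some k ≥ 1.
Then T_{k+1} = 2T_k − 1 = 2·(-2^k + 1) − 1 = -2^{k+1} + 2 − 1 = -2^{k+1} + 1.
This completes the inductive step, so T_n = -2^n + 1 for all n ≥ 1.

T_n = -2^n + 1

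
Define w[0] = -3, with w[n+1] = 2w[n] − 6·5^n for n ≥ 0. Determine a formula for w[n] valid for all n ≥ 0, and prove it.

Claim: w[n] = -2^n − 2·5^n.

Base case: w[0] = -3, and -2^0 − 2·5^0 = -1 − 2 = -3.
Assume w[j] = -2^j − 2·5^j for some j ≥ 0.
Then w[j+1] = 2w[j] − 6·5^j = 2·(-2^j − 2·5^j) − 6·5^j = -2^{j+1} − 4·5^j − 6·5^j = -2^{j+1} − 10·5^j = -2^{j+1} − 2·5^{j+1}.
By induction, w[n] = -2^n − 2·5^n for all n ≥ 0.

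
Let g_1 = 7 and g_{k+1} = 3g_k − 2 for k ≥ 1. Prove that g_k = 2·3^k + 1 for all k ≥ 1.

Base case: g_1 = 7, and 2·3^1 + 1 = 6 + 1 = 7.
Assume g_r = 2·3^r + 1 for some r ≥ 1.
Then g_{r+1} = 3g_r − 2 = 3·(2·3^r + 1) − 2 = 6·3^r + 3 − 2 = 2·3^{r+1} + 1.
Hence g_k = 2·3^k + 1 for every k ≥ 1, by induction.

g_k = 2·3^k + 1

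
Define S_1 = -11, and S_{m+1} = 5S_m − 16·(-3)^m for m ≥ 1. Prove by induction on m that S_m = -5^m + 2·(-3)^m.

Base case: S_1 = -11, and -5^1 + 2·(-3)^1 = -5 − 6 = -11.
Assume S_k = -5^k + 2·(-3)^k for some k ≥ 1.
Then S_{k+1} = 5S_k − 16·(-3)^k = 5·(-5^k + 2·(-3)^k) − 16·(-3)^k = -5^{k+1} + 10·(-3)^k − 16·(-3)^k = -5^{k+1} − 6·(-3)^k = -5^{k+1} + 2·(-3)^{k+1}.
So the formula holds for k+1, and by induction S_m = -5^m + 2·(-3)^m for all m ≥ 1.

S_m = -5^m + 2·(-3)^m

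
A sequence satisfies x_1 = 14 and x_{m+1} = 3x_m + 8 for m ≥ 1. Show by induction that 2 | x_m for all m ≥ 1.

Base case: x_1 = 14 = 2·7, so 2 | x_1.
Assume 2 | x_k, so x_k = 2t for some integer t.
Then x_{k+1} = 3x_k + 8 = 3·(2t) + 8 = 2(3t + 4), so 2 | x_{k+1}.
So the property holds for k+1, and by induction 2 | x_m for all m ≥ 1.

2 | x_m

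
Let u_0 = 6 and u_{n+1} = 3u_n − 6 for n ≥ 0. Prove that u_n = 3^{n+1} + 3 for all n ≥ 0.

Base case: u_0 = 6, and 3^{0+1} + 3 = 3 + 3 = 6.
Assume u_r = 3^{r+1} + 3 for some r ≥ 0.
Then u_{r+1} = 3u_r − 6 = 3·(3^{r+1} + 3) − 6 = 3^{r+2} + 9 − 6 = 3^{r+2} + 3.
This completes the inductive step, so u_n = 3^{n+1} + 3 for all n ≥ 0.

u_n = 3^{n+1} + 3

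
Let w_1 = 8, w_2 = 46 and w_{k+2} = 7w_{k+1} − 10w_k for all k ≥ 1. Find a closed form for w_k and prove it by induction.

Claim: w_k = 2·5^k − 2^k.

Base cases: w_1 = 8 and 2·5^1 − 2^1 = 8; w_2 = 46 and 2·5^2 − 2^2 = 46.
Assume w_j = 2·5^j − 2^j for all 1 ≤ j ≤ r, where r ≥ 2.
Then w_{r+1} = 7w_r − 10w_{r−1} = 7·(2·5^r − 2^r) − 10·(2·5^{r−1} − 2^{r−1}) = 2·(7·5 − 10)5^{r−1} − (7·2 − 10)2^{r−1} = 50·5^{r−1} − 4·2^{r−1} = 2·5^{r+1} − 2^{r+1}.
This completes the inductive step, so w_k = 2·5^k − 2^k for all k ≥ 1.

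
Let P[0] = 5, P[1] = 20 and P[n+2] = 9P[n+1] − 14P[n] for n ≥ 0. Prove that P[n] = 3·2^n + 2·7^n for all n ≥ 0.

Base cases: P[0] = 5 and 3·2^0 + 2·7^0 = 5; P[1] = 20 and 3·2^1 + 2·7^1 = 20.
Assume P[j] = 3·2^j + 2·7^j for all 0 ≤ j ≤ m, where m ≥ 1.
Then P[m+1] = 9P[m] − 14P[m−1] = 9·(3·2^m + 2·7^m) − 14·(3·2^{m−1} + 2·7^{m−1}) = 3·(9·2 − 14)2^{m−1} + 2·(9·7 − 14)7^{m−1} = 12·2^{m−1} + 98·7^{m−1} = 3·2^{m+1} + 2·7^{m+1}.
Hence P[n] = 3·2^n + 2·7^n for every n ≥ 0, by strong induction.

P[n] = 3·2^n + 2·7^n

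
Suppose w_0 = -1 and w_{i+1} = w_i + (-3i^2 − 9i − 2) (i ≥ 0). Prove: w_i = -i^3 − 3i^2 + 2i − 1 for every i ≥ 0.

Base case: w_0 = -1, and -0^3 − 3·0^2 + 2·0 − 1 = -1.
Assume w_m = -m^3 − 3m^2 + 2m − 1.
Then w_{m+1} = w_m + (-3m^2 − 9m − 2) = (-m^3 − 3m^2 + 2m − 1) + (-3m^2 − 9m − 2) = -m^3 − 6m^2 − 7m − 3,
and -(m+1)^3 − 3·(m+1)^2 + 2·(m+1) − 1 = -m^3 − 6m^2 − 7m − 3.
Hence w_i = -i^3 − 3i^2 + 2i − 1 for every i ≥ 0, by induction.

w_i = -i^3 − 3i^2 + 2i − 1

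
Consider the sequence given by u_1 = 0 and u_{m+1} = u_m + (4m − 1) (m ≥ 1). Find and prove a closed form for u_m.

Claim: u_m = 2m^2 − 3m + 1.

Base case: u_1 = 0, and 2·1^2 − 3·1 + 1 = 0.
Assume u_j = 2j^2 − 3j + 1.
Then u_{j+1} = u_j + (4j − 1) = (2j^2 − 3j + 1) + (4j − 1) = 2j^2 + j,
and 2·(j+1)^2 − 3·(j+1) + 1 = 2j^2 + j.
This completes the inductive step, so u_m = 2m^2 − 3m + 1 for all m ≥ 1.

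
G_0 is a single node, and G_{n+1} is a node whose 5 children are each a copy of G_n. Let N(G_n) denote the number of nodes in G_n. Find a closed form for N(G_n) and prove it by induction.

Claim: N(G_n) = (5^{n+1} − 1)/4.

Base case: N(G_0) = 1, and (5^{0+1} − 1)/4 = 1.
Assume N(G_j) = (5^{j+1} − 1)/4.
Then N(G_{j+1}) = 1 + 5N(G_j) = 1 + 5·(5^{j+1} − 1)/4 = 1 + (5^{j+2} − 5)/4 = (4 + 5^{j+2} − 5)/4 = (5^{j+2} − 1)/4.
This completes the inductive step, so N(G_n) = (5^{n+1} − 1)/4 for all n ≥ 0.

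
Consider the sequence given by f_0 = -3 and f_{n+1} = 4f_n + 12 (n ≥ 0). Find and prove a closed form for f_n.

Claim: f_n = 4^n − 4.

Base case: f_0 = -3, and 4^0 − 4 = 1 − 4 = -3.
Assume f_r = 4^r − 4 for some r ≥ 0.
Then f_{r+1} = 4f_r + 12 = 4·(4^r − 4) + 12 = 4^{r+1} − 16 + 12 = 4^{r+1} − 4.
This completes the inductive step, so f_n = 4^n − 4 for all n ≥ 0.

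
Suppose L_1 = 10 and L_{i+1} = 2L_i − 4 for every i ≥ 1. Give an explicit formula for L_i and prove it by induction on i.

Claim: L_i = 3·2^i + 4.

Base case: L_1 = 10, and 3·2^1 + 4 = 6 + 4 = 10.
Assume L_r = 3·2^r + 4 for some r ≥ 1.
Then L_{r+1} = 2L_r − 4 = 2·(3·2^r + 4) − 4 = 6·2^r + 8 − 4 = 3·2^{r+1} + 4.
By induction, L_i = 3·2^i + 4 for all i ≥ 1.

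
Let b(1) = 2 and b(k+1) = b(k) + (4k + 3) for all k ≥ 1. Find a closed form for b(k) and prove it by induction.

Claim: b(k) = 2k^2 + k − 1.

Base case: b(1) = 2, and 2·1^2 + 1 − 1 = 2.
Assume b(j) = 2j^2 + j − 1.
Then b(j+1) = b(j) + (4j + 3) = (2j^2 + j − 1) + (4j + 3) = 2j^2 + 5j + 2,
and 2·(j+1)^2 + (j+1) − 1 = 2j^2 + 5j + 2.
This completes the inductive step, so b(k) = 2k^2 + k − 1 for all k ≥ 1.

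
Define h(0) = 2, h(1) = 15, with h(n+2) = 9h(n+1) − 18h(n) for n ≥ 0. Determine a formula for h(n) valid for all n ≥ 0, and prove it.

Claim: h(n) = 3·6^n − 3^n.

Base cases: h(0) = 2 and 3·6^0 − 3^0 = 2; h(1) = 15 and 3·6^1 − 3^1 = 15.
Assume h(j) = 3·6^j − 3^j for all 0 ≤ j ≤ m, where m ≥ 1.
Then h(m+1) = 9h(m) − 18h(m−1) = 9·(3·6^m − 3^m) − 18·(3·6^{m−1} − 3^{m−1}) = 3·(9·6 − 18)6^{m−1} − (9·3 − 18)3^{m−1} = 108·6^{m−1} − 9·3^{m−1} = 3·6^{m+1} − 3^{m+1}.
Hence h(n) = 3·6^n − 3^n for every n ≥ 0, by strong induction.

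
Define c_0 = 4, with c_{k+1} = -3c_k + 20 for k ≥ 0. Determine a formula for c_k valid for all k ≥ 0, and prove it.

Claim: c_k = -(-3)^k + 5.

Base case: c_0 = 4, and -(-3)^0 + 5 = -1 + 5 = 4.
Assume c_j = -(-3)^j + 5 for some j ≥ 0.
Then c_{j+1} = -3c_j + 20 = -3·(-(-3)^j + 5) + 20 = 3·(-3)^j − 15 + 20 = -(-3)^{j+1} + 5.
By induction, c_k = -(-3)^k + 5 for all k ≥ 0.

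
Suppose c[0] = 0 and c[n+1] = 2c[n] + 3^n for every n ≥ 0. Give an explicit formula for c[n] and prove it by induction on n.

Claim: c[n] = -2^n + 3^n.

Base case: c[0] = 0, and -2^0 + 3^0 = -1 + 1 = 0.
Assume c[j] = -2^j + 3^j for some j ≥ 0.
Then c[j+1] = 2c[j] + 3^j = 2·(-2^j + 3^j) + 3^j = -2^{j+1} + 2·3^j + 3^j = -2^{j+1} + 3·3^j = -2^{j+1} + 3^{j+1}.
So the formula holds for j+1, and by induction c[n] = -2^n + 3^n for all n ≥ 0.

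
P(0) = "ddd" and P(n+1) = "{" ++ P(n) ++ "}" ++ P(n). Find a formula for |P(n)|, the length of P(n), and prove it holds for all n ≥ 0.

Claim: |P(n)| = 5·2^n − 2.

Base case: |P(0)| = 3, and 5·2^0 − 2 = 3.
Assume |P(r)| = 5·2^r − 2.
Then |P(r+1)| = 1 + |P(r)| + 1 + |P(r)| = 2|P(r)| + 2 = 2(5·2^r − 2) + 2 = 5·2^{r+1} − 4 + 2 = 5·2^{r+1} − 2.
By induction, |P(n)| = 5·2^n − 2 for all n ≥ 0.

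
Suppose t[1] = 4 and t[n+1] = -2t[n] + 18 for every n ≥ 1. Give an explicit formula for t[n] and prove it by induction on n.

Claim: t[n] = (-2)^n + 6.

Base case: t[1] = 4, and (-2)^1 + 6 = -2 + 6 = 4.
Assume t[k] = (-2)^k + 6 for some k ≥ 1.
Then t[k+1] = -2t[k] + 18 = -2·((-2)^k + 6) + 18 = -2·(-2)^k − 12 + 18 = (-2)^{k+1} + 6.
This completes the inductive step, so t[n] = (-2)^n + 6 for all n ≥ 1.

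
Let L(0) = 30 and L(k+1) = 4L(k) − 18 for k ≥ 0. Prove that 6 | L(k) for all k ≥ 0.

Base case: L(0) = 30 = 6·5, so 6 | L(0).
Assume 6 | L(r), so L(r) = 6t for some integer t.
Then L(r+1) = 4L(r) − 18 = 4·(6t) − 18 = 6(4t − 3), so 6 | L(r+1).
Hence 6 | L(k) for every k ≥ 0, by induction.

6 | L(k)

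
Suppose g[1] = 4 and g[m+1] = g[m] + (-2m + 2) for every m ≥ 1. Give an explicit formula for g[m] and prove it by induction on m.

Claim: g[m] = -m^2 + 3m + 2.

Base case: g[1] = 4, and -1^2 + 3·1 + 2 = 4.
Assume g[r] = -r^2 + 3r + 2.
Then g[r+1] = g[r] + (-2r + 2) = (-r^2 + 3r + 2) + (-2r + 2) = -r^2 + r + 4,
and -(r+1)^2 + 3·(r+1) + 2 = -r^2 + r + 4.
This completes the inductive step, so g[m] = -m^2 + 3m + 2 for all m ≥ 1.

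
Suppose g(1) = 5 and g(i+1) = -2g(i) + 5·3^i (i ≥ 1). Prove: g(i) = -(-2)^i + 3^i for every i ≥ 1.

Base case: g(1) = 5, and -(-2)^1 + 3^1 = 2 + 3 = 5.
Assume g(m) = -(-2)^m + 3^m for some m ≥ 1.
Then g(m+1) = -2g(m) + 5·3^m = -2·(-(-2)^m + 3^m) + 5·3^m = -(-2)^{m+1} − 2·3^m + 5·3^m = -(-2)^{m+1} + 3·3^m = -(-2)^{m+1} + 3^{m+1}.
Hence g(i) = -(-2)^i + 3^i for every i ≥ 1, by induction.

g(i) = -(-2)^i + 3^i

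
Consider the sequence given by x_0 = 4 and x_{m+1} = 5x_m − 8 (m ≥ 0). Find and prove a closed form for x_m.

Claim: x_m = 2·5^m + 2.

Base case: x_0 = 4, and 2·5^0 + 2 = 2 + 2 = 4.
Assume x_j = 2·5^j + 2 for some j ≥ 0.
Then x_{j+1} = 5x_j − 8 = 5·(2·5^j + 2) − 8 = 10·5^j + 10 − 8 = 2·5^{j+1} + 2.
So the formula holds for j+1, and by induction x_m = 2·5^m + 2 for all m ≥ 0.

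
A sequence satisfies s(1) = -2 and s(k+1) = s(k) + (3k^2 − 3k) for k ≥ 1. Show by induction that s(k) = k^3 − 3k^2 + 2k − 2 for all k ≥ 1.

Base case: s(1) = -2, and 1^3 − 3·1^2 + 2·1 − 2 = -2.
Assume s(m) = m^3 − 3m^2 + 2m − 2.
Then s(m+1) = s(m) + (3m^2 − 3m) = (m^3 − 3m^2 + 2m − 2) + (3m^2 − 3m) = m^3 − m − 2,
and (m+1)^3 − 3·(m+1)^2 + 2·(m+1) − 2 = m^3 − m − 2.
This completes the inductive step, so s(k) = k^3 − 3k^2 + 2k − 2 for all k ≥ 1.

s(k) = k^3 − 3k^2 + 2k − 2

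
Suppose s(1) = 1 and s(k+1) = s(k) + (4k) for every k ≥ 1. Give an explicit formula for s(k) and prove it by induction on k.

Claim: s(k) = 2k^2 − 2k + 1.

Base case: s(1) = 1, and 2·1^2 − 2·1 + 1 = 1.
Assume s(m) = 2m^2 − 2m + 1.
Then s(m+1) = s(m) + (4m) = (2m^2 − 2m + 1) + (4m) = 2m^2 + 2m + 1,
and 2·(m+1)^2 − 2·(m+1) + 1 = 2m^2 + 2m + 1.
Hence s(k) = 2k^2 − 2k + 1 for every k ≥ 1, by induction.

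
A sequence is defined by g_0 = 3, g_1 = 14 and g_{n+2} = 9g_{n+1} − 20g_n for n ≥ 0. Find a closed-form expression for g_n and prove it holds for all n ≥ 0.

Claim: g_n = 4^n + 2·5^n.

Base cases: g_0 = 3 and 4^0 + 2·5^0 = 3; g_1 = 14 and 4^1 + 2·5^1 = 14.
Assume g_j = 4^j + 2·5^j for all 0 ≤ j ≤ r, where r ≥ 1.
Then g_{r+1} = 9g_r − 20g_{r−1} = 9·(4^r + 2·5^r) − 20·(4^{r−1} + 2·5^{r−1}) = (9·4 − 20)4^{r−1} + 2·(9·5 − 20)5^{r−1} = 16·4^{r−1} + 50·5^{r−1} = 4^{r+1} + 2·5^{r+1}.
So the formula holds for r+1, and by strong induction g_n = 4^n + 2·5^n for all n ≥ 0.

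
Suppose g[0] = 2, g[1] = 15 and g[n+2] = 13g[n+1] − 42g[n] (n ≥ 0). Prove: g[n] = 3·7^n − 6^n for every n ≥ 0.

Base cases: g[0] = 2 and 3·7^0 − 6^0 = 2; g[1] = 15 and 3·7^1 − 6^1 = 15.
Assume g[j] = 3·7^j − 6^j for all 0 ≤ j ≤ r, where r ≥ 1.
Then g[r+1] = 13g[r] − 42g[r−1] = 13·(3·7^r − 6^r) − 42·(3·7^{r−1} − 6^{r−1}) = 3·(13·7 − 42)7^{r−1} − (13·6 − 42)6^{r−1} = 147·7^{r−1} − 36·6^{r−1} = 3·7^{r+1} − 6^{r+1}.
So the formula holds for r+1, and by strong induction g[n] = 3·7^n − 6^n for all n ≥ 0.

g[n] = 3·7^n − 6^n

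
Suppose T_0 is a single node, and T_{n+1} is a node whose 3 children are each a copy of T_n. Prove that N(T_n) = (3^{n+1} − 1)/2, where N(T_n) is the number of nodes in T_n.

Base case: N(T_0) = 1, and (3^{0+1} − 1)/2 = 1.
Assume N(T_j) = (3^{j+1} − 1)/2.
Then N(T_{j+1}) = 1 + 3N(T_j) = 1 + 3·(3^{j+1} − 1)/2 = 1 + (3^{j+2} − 3)/2 = (2 + 3^{j+2} − 3)/2 = (3^{j+2} − 1)/2.
This completes the inductive step, so N(T_n) = (3^{n+1} − 1)/2 for all n ≥ 0.

N(T_n) = (3^{n+1} − 1)/2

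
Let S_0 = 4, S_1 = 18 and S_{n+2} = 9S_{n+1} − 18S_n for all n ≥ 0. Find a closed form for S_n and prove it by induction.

Claim: S_n = 2·3^n + 2·6^n.

Base cases: S_0 = 4 and 2·3^0 + 2·6^0 = 4; S_1 = 18 and 2·3^1 + 2·6^1 = 18.
Assume S_j = 2·3^j + 2·6^j for all 0 ≤ j ≤ m, where m ≥ 1.
Then S_{m+1} = 9S_m − 18S_{m−1} = 9·(2·3^m + 2·6^m) − 18·(2·3^{m−1} + 2·6^{m−1}) = 2·(9·3 − 18)3^{m−1} + 2·(9·6 − 18)6^{m−1} = 18·3^{m−1} + 72·6^{m−1} = 2·3^{m+1} + 2·6^{m+1}.
By strong induction, S_n = 2·3^n + 2·6^n for all n ≥ 0.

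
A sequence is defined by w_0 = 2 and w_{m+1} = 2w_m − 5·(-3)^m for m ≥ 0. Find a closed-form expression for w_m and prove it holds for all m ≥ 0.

Claim: w_m = 2^m + (-3)^m.

Base case: w_0 = 2, and 2^0 + (-3)^0 = 1 + 1 = 2.
Assume w_k = 2^k + (-3)^k for some k ≥ 0.
Then w_{k+1} = 2w_k − 5·(-3)^k = 2·(2^k + (-3)^k) − 5·(-3)^k = 2^{k+1} + 2·(-3)^k − 5·(-3)^k = 2^{k+1} − 3·(-3)^k = 2^{k+1} + (-3)^{k+1}.
So the formula holds for k+1, and by induction w_m = 2^m + (-3)^m for all m ≥ 0.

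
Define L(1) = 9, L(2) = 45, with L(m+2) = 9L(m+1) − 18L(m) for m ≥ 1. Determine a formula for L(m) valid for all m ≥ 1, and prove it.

Claim: L(m) = 6^m + 3^m.

Base cases: L(1) = 9 and 6^1 + 3^1 = 9; L(2) = 45 and 6^2 + 3^2 = 45.
Assume L(j) = 6^j + 3^j for all 1 ≤ j ≤ r, where r ≥ 2.
Then L(r+1) = 9L(r) − 18L(r−1) = 9·(6^r + 3^r) − 18·(6^{r−1} + 3^{r−1}) = (9·6 − 18)6^{r−1} + (9·3 − 18)3^{r−1} = 36·6^{r−1} + 9·3^{r−1} = 6^{r+1} + 3^{r+1}.
By strong induction, L(m) = 6^m + 3^m for all m ≥ 1.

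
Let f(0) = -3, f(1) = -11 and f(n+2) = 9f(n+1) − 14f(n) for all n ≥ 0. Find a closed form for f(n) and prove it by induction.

Claim: f(n) = -7^n − 2·2^n.

Base cases: f(0) = -3 and -7^0 − 2·2^0 = -3; f(1) = -11 and -7^1 − 2·2^1 = -11.
Assume f(j) = -7^j − 2·2^j for all 0 ≤ j ≤ k, where k ≥ 1.
Then f(k+1) = 9f(k) − 14f(k−1) = 9·(-7^k − 2·2^k) − 14·(-7^{k−1} − 2·2^{k−1}) = -(9·7 − 14)7^{k−1} − 2·(9·2 − 14)2^{k−1} = -49·7^{k−1} − 8·2^{k−1} = -7^{k+1} − 2·2^{k+1}.
By strong induction, f(n) = -7^n − 2·2^n for all n ≥ 0.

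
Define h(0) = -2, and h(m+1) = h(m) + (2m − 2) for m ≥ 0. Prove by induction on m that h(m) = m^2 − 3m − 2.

Base case: h(0) = -2, and 0^2 − 3·0 − 2 = -2.
Assume h(k) = k^2 − 3k − 2.
Then h(k+1) = h(k) + (2k − 2) = (k^2 − 3k − 2) + (2k − 2) = k^2 − k − 4,
and (k+1)^2 − 3·(k+1) − 2 = k^2 − k − 4.
By induction, h(m) = m^2 − 3m − 2 for all m ≥ 0.

h(m) = m^2 − 3m − 2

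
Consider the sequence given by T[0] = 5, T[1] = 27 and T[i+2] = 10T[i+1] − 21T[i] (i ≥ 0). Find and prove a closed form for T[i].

Claim: T[i] = 3·7^i + 2·3^i.

Base cases: T[0] = 5 and 3·7^0 + 2·3^0 = 5; T[1] = 27 and 3·7^1 + 2·3^1 = 27.
Assume T[j] = 3·7^j + 2·3^j for all 0 ≤ j ≤ k, where k ≥ 1.
Then T[k+1] = 10T[k] − 21T[k−1] = 10·(3·7^k + 2·3^k) − 21·(3·7^{k−1} + 2·3^{k−1}) = 3·(10·7 − 21)7^{k−1} + 2·(10·3 − 21)3^{k−1} = 147·7^{k−1} + 18·3^{k−1} = 3·7^{k+1} + 2·3^{k+1}.
Hence T[i] = 3·7^i + 2·3^i for every i ≥ 0, by strong induction.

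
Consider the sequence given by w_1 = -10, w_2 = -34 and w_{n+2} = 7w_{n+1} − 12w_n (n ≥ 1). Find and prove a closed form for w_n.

Claim: w_n = -4^n − 2·3^n.

Base cases: w_1 = -10 and -4^1 − 2·3^1 = -10; w_2 = -34 and -4^2 − 2·3^2 = -34.
Assume w_j = -4^j − 2·3^j for all 1 ≤ j ≤ k, where k ≥ 2.
Then w_{k+1} = 7w_k − 12w_{k−1} = 7·(-4^k − 2·3^k) − 12·(-4^{k−1} − 2·3^{k−1}) = -(7·4 − 12)4^{k−1} − 2·(7·3 − 12)3^{k−1} = -16·4^{k−1} − 18·3^{k−1} = -4^{k+1} − 2·3^{k+1}.
By strong induction, w_n = -4^n − 2·3^n for all n ≥ 1.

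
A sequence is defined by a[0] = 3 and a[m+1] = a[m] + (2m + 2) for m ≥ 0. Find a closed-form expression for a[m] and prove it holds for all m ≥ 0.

Claim: a[m] = m^2 + m + 3.

Base case: a[0] = 3, and 0^2 + 0 + 3 = 3.
Assume a[k] = k^2 + k + 3.
Then a[k+1] = a[k] + (2k + 2) = (k^2 + k + 3) + (2k + 2) = k^2 + 3k + 5,
and (k+1)^2 + (k+1) + 3 = k^2 + 3k + 5.
Hence a[m] = m^2 + m + 3 for every m ≥ 0, by induction.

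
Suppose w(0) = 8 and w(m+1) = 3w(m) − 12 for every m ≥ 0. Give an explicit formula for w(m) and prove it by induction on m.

Claim: w(m) = 2·3^m + 6.

Base case: w(0) = 8, and 2·3^0 + 6 = 2 + 6 = 8.
Assume w(j) = 2·3^j + 6 for some j ≥ 0.
Then w(j+1) = 3w(j) − 12 = 3·(2·3^j + 6) − 12 = 6·3^j + 18 − 12 = 2·3^{j+1} + 6.
Hence w(m) = 2·3^m + 6 for every m ≥ 0, by induction.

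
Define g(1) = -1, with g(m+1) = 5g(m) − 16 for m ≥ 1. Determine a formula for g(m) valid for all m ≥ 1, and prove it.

Claim: g(m) = -5^m + 4.

Base case: g(1) = -1, and -5^1 + 4 = -5 + 4 = -1.
Assume g(r) = -5^r + 4 for some r ≥ 1.
Then g(r+1) = 5g(r) − 16 = 5·(-5^r + 4) − 16 = -5^{r+1} + 20 − 16 = -5^{r+1} + 4.
Hence g(m) = -5^m + 4 for every m ≥ 1, by induction.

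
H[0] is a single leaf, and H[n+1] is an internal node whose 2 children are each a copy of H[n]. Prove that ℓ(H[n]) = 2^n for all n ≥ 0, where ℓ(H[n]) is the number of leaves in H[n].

Base case: ℓ(H[0]) = 1, and 2^0 = 1.
Assume ℓ(H[m]) = 2^m.
Then ℓ(H[m+1]) = 2·ℓ(H[m]) = 2·2^m = 2^{m+1}.
Hence ℓ(H[n]) = 2^n for every n ≥ 0, by induction.

ℓ(H[n]) = 2^n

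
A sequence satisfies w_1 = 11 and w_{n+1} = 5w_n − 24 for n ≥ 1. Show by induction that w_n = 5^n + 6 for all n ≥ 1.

Base case: w_1 = 11, and 5^1 + 6 = 5 + 6 = 11.
Assume w_m = 5^m + 6 for some m ≥ 1.
Then w_{m+1} = 5w_m − 24 = 5·(5^m + 6) − 24 = 5^{m+1} + 30 − 24 = 5^{m+1} + 6.
Hence w_n = 5^n + 6 for every n ≥ 1, by induction.

w_n = 5^n + 6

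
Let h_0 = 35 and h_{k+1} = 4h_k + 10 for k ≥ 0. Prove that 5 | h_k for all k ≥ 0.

Base case: h_0 = 35 = 5·7, so 5 | h_0.
Assume 5 | h_r, so h_r = 5t for some integer t.
Then h_{r+1} = 4h_r + 10 = 4·(5t) + 10 = 5(4t + 2), so 5 | h_{r+1}.
By induction, 5 | h_k for all k ≥ 0.

5 | h_k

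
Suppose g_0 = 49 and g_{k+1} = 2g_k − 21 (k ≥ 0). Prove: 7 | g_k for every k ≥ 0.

Base case: g_0 = 49 = 7·7, so 7 | g_0.
Assume 7 | g_r, so g_r = 7t for some integer t.
Then g_{r+1} = 2g_r − 21 = 2·(7t) − 21 = 7(2t − 3), so 7 | g_{r+1}.
By induction, 7 | g_k for all k ≥ 0.

7 | g_k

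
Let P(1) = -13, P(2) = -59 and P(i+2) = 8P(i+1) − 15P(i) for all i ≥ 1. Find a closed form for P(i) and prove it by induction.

Claim: P(i) = -3^i − 2·5^i.

Base cases: P(1) = -13 and -3^1 − 2·5^1 = -13; P(2) = -59 and -3^2 − 2·5^2 = -59.
Assume P(j) = -3^j − 2·5^j for all 1 ≤ j ≤ r, where r ≥ 2.
Then P(r+1) = 8P(r) − 15P(r−1) = 8·(-3^r − 2·5^r) − 15·(-3^{r−1} − 2·5^{r−1}) = -(8·3 − 15)3^{r−1} − 2·(8·5 − 15)5^{r−1} = -9·3^{r−1} − 50·5^{r−1} = -3^{r+1} − 2·5^{r+1}.
So the formula holds for r+1, and by strong induction P(i) = -3^i − 2·5^i for all i ≥ 1.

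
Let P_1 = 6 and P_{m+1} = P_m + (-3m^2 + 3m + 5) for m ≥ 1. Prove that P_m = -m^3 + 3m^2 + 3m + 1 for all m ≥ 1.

Base case: P_1 = 6, and -1^3 + 3·1^2 + 3·1 + 1 = 6.
Assume P_r = -r^3 + 3r^2 + 3r + 1.
Then P_{r+1} = P_r + (-3r^2 + 3r + 5) = (-r^3 + 3r^2 + 3r + 1) + (-3r^2 + 3r + 5) = -r^3 + 6r + 6,
and -(r+1)^3 + 3·(r+1)^2 + 3·(r+1) + 1 = -r^3 + 6r + 6.
By induction, P_m = -m^3 + 3m^2 + 3m + 1 for all m ≥ 1.

P_m = -m^3 + 3m^2 + 3m + 1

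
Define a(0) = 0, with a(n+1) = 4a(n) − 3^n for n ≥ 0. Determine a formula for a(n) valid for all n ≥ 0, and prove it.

Claim: a(n) = -4^n + 3^n.

Base case: a(0) = 0, and -4^0 + 3^0 = -1 + 1 = 0.
Assume a(m) = -4^m + 3^m for some m ≥ 0.
Then a(m+1) = 4a(m) − 3^m = 4·(-4^m + 3^m) − 3^m = -4^{m+1} + 4·3^m − 3^m = -4^{m+1} + 3·3^m = -4^{m+1} + 3^{m+1}.
Hence a(n) = -4^n + 3^n for every n ≥ 0, by induction.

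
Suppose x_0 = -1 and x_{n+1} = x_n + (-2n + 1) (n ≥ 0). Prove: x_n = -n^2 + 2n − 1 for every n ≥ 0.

Base case: x_0 = -1, and -0^2 + 2·0 − 1 = -1.
Assume x_j = -j^2 + 2j − 1.
Then x_{j+1} = x_j + (-2j + 1) = (-j^2 + 2j − 1) + (-2j + 1) = -j^2,
and -(j+1)^2 + 2·(j+1) − 1 = -j^2.
By induction, x_n = -n^2 + 2n − 1 for all n ≥ 0.

x_n = -n^2 + 2n − 1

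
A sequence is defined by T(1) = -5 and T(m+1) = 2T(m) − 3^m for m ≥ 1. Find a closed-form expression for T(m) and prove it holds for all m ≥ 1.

Claim: T(m) = -2^m − 3^m.

Base case: T(1) = -5, and -2^1 − 3^1 = -2 − 3 = -5.
Assume T(j) = -2^j − 3^j for some j ≥ 1.
Then T(j+1) = 2T(j) − 3^j = 2·(-2^j − 3^j) − 3^j = -2^{j+1} − 2·3^j − 3^j = -2^{j+1} − 3·3^j = -2^{j+1} − 3^{j+1}.
Hence T(m) = -2^m − 3^m for every m ≥ 1, by induction.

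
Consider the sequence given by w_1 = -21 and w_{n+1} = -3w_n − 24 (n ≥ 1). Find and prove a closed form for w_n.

Claim: w_n = 5·(-3)^n − 6.

Base case: w_1 = -21, and 5·(-3)^1 − 6 = -15 − 6 = -21.
Assume w_m = 5·(-3)^m − 6 for some m ≥ 1.
Then w_{m+1} = -3w_m − 24 = -3·(5·(-3)^m − 6) − 24 = -15·(-3)^m + 18 − 24 = 5·(-3)^{m+1} − 6.
By induction, w_n = 5·(-3)^n − 6 for all n ≥ 1.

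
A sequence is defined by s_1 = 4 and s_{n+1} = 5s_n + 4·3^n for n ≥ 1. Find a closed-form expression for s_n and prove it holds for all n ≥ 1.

Claim: s_n = 2·5^n − 2·3^n.

Base case: s_1 = 4, and 2·5^1 − 2·3^1 = 10 − 6 = 4.
Assume s_k = 2·5^k − 2·3^k for some k ≥ 1.
Then s_{k+1} = 5s_k + 4·3^k = 5·(2·5^k − 2·3^k) + 4·3^k = 2·5^{k+1} − 10·3^k + 4·3^k = 2·5^{k+1} − 6·3^k = 2·5^{k+1} − 2·3^{k+1}.
This completes the inductive step, so s_n = 2·5^n − 2·3^n for all n ≥ 1.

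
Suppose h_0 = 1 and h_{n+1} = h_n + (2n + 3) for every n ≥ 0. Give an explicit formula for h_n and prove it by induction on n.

Claim: h_n = n^2 + 2n + 1.

Base case: h_0 = 1, and 0^2 + 2·0 + 1 = 1.
Assume h_r = r^2 + 2r + 1.
Then h_{r+1} = h_r + (2r + 3) = (r^2 + 2r + 1) + (2r + 3) = r^2 + 4r + 4,
and (r+1)^2 + 2·(r+1) + 1 = r^2 + 4r + 4.
By induction, h_n = n^2 + 2n + 1 for all n ≥ 0.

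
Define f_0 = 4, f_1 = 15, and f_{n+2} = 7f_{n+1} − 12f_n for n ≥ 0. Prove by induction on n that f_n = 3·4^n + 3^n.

Base cases: f_0 = 4 and 3·4^0 + 3^0 = 4; f_1 = 15 and 3·4^1 + 3^1 = 15.
Assume f_j = 3·4^j + 3^j for all 0 ≤ j ≤ k, where k ≥ 1.
Then f_{k+1} = 7f_k − 12f_{k−1} = 7·(3·4^k + 3^k) − 12·(3·4^{k−1} + 3^{k−1}) = 3·(7·4 − 12)4^{k−1} + (7·3 − 12)3^{k−1} = 48·4^{k−1} + 9·3^{k−1} = 3·4^{k+1} + 3^{k+1}.
This completes the inductive step, so f_n = 3·4^n + 3^n for all n ≥ 0.

f_n = 3·4^n + 3^n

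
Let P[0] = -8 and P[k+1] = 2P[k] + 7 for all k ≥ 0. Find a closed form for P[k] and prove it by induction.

Claim: P[k] = -2^k − 7.

Base case: P[0] = -8, and -2^0 − 7 = -1 − 7 = -8.
Assume P[m] = -2^m − 7 for some m ≥ 0.
Then P[m+1] = 2P[m] + 7 = 2·(-2^m − 7) + 7 = -2^{m+1} − 14 + 7 = -2^{m+1} − 7.
By induction, P[k] = -2^k − 7 for all k ≥ 0.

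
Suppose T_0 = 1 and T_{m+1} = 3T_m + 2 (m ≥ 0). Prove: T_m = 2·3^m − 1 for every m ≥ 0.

Base case: T_0 = 1, and 2·3^0 − 1 = 2 − 1 = 1.
Assume T_j = 2·3^j − 1 for some j ≥ 0.
Then T_{j+1} = 3T_j + 2 = 3·(2·3^j − 1) + 2 = 6·3^j − 3 + 2 = 2·3^{j+1} − 1.
This completes the inductive step, so T_m = 2·3^m − 1 for all m ≥ 0.

T_m = 2·3^m − 1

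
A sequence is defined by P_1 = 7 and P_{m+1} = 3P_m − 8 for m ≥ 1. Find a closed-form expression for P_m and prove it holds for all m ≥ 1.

Claim: P_m = 3^m + 4.

Base case: P_1 = 7, and 3^1 + 4 = 3 + 4 = 7.
Assume P_j = 3^j + 4 for some j ≥ 1.
Then P_{j+1} = 3P_j − 8 = 3·(3^j + 4) − 8 = 3^{j+1} + 12 − 8 = 3^{j+1} + 4.
So the formula holds for j+1, and by induction P_m = 3^m + 4 for all m ≥ 1.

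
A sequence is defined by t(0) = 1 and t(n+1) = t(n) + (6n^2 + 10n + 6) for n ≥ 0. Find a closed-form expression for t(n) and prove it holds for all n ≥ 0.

Claim: t(n) = 2n^3 + 2n^2 + 2n + 1.

Base case: t(0) = 1, and 2·0^3 + 2·0^2 + 2·0 + 1 = 1.
Assume t(m) = 2m^3 + 2m^2 + 2m + 1.
Then t(m+1) = t(m) + (6m^2 + 10m + 6) = (2m^3 + 2m^2 + 2m + 1) + (6m^2 + 10m + 6) = 2m^3 + 8m^2 + 12m + 7,
and 2·(m+1)^3 + 2·(m+1)^2 + 2·(m+1) + 1 = 2m^3 + 8m^2 + 12m + 7.
Hence t(n) = 2n^3 + 2n^2 + 2n + 1 for every n ≥ 0, by induction.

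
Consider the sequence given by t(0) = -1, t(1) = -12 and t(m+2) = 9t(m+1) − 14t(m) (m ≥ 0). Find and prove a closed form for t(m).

Claim: t(m) = 2^m − 2·7^m.

Base cases: t(0) = -1 and 2^0 − 2·7^0 = -1; t(1) = -12 and 2^1 − 2·7^1 = -12.
Assume t(j) = 2^j − 2·7^j for all 0 ≤ j ≤ k, where k ≥ 1.
Then t(k+1) = 9t(k) − 14t(k−1) = 9·(2^k − 2·7^k) − 14·(2^{k−1} − 2·7^{k−1}) = (9·2 − 14)2^{k−1} − 2·(9·7 − 14)7^{k−1} = 4·2^{k−1} − 98·7^{k−1} = 2^{k+1} − 2·7^{k+1}.
So the formula holds for k+1, and by strong induction t(m) = 2^m − 2·7^m for all m ≥ 0.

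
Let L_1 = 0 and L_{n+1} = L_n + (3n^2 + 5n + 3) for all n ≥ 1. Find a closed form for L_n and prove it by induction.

Claim: L_n = n^3 + n^2 + n − 3.

Base case: L_1 = 0, and 1^3 + 1^2 + 1 − 3 = 0.
Assume L_k = k^3 + k^2 + k − 3.
Then L_{k+1} = L_k + (3k^2 + 5k + 3) = (k^3 + k^2 + k − 3) + (3k^2 + 5k + 3) = k^3 + 4k^2 + 6k,
and (k+1)^3 + (k+1)^2 + (k+1) − 3 = k^3 + 4k^2 + 6k.
Hence L_n = n^3 + n^2 + n − 3 for every n ≥ 1, by induction.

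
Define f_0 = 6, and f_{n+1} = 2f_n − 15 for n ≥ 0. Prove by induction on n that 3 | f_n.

Base case: f_0 = 6 = 3·2, so 3 | f_0.
Assume 3 | f_r, so f_r = 3t for some integer t.
Then f_{r+1} = 2f_r − 15 = 2·(3t) − 15 = 3(2t − 5), so 3 | f_{r+1}.
This completes the inductive step, so 3 | f_n for all n ≥ 0.

3 | f_n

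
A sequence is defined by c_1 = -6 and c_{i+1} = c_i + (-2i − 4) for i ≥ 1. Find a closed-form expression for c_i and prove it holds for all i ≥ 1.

Claim: c_i = -i^2 − 3i − 2.

Base case: c_1 = -6, and -1^2 − 3·1 − 2 = -6.
Assume c_k = -k^2 − 3k − 2.
Then c_{k+1} = c_k + (-2k − 4) = (-k^2 − 3k − 2) + (-2k − 4) = -k^2 − 5k − 6,
and -(k+1)^2 − 3·(k+1) − 2 = -k^2 − 5k − 6.
Hence c_i = -i^2 − 3i − 2 for every i ≥ 1, by induction.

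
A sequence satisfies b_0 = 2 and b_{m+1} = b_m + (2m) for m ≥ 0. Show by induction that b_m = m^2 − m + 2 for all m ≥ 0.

Base case: b_0 = 2, and 0^2 − 0 + 2 = 2.
Assume b_k = k^2 − k + 2.
Then b_{k+1} = b_k + (2k) = (k^2 − k + 2) + (2k) = k^2 + k + 2,
and (k+1)^2 − (k+1) + 2 = k^2 + k + 2.
By induction, b_m = m^2 − m + 2 for all m ≥ 0.

b_m = m^2 − m + 2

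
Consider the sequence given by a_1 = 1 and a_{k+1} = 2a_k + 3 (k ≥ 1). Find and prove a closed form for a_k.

Claim: a_k = 2^{k+1} − 3.

Base case: a_1 = 1, and 2^{1+1} − 3 = 4 − 3 = 1.
Assume a_m = 2^{m+1} − 3 for some m ≥ 1.
Then a_{m+1} = 2a_m + 3 = 2·(2^{m+1} − 3) + 3 = 2^{m+2} − 6 + 3 = 2^{m+2} − 3.
This completes the inductive step, so a_k = 2^{k+1} − 3 for all k ≥ 1.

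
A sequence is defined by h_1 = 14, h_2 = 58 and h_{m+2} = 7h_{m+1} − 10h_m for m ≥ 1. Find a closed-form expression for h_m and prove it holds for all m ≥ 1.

Claim: h_m = 2·2^m + 2·5^m.

Base cases: h_1 = 14 and 2·2^1 + 2·5^1 = 14; h_2 = 58 and 2·2^2 + 2·5^2 = 58.
Assume h_j = 2·2^j + 2·5^j for all 1 ≤ j ≤ r, where r ≥ 2.
Then h_{r+1} = 7h_r − 10h_{r−1} = 7·(2·2^r + 2·5^r) − 10·(2·2^{r−1} + 2·5^{r−1}) = 2·(7·2 − 10)2^{r−1} + 2·(7·5 − 10)5^{r−1} = 8·2^{r−1} + 50·5^{r−1} = 2·2^{r+1} + 2·5^{r+1}.
This completes the inductive step, so h_m = 2·2^m + 2·5^m for all m ≥ 1.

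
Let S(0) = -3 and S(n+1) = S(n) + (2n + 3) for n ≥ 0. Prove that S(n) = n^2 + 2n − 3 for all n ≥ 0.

Base case: S(0) = -3, and 0^2 + 2·0 − 3 = -3.
Assume S(j) = j^2 + 2j − 3.
Then S(j+1) = S(j) + (2j + 3) = (j^2 + 2j − 3) + (2j + 3) = j^2 + 4j,
and (j+1)^2 + 2·(j+1) − 3 = j^2 + 4j.
Hence S(n) = n^2 + 2n − 3 for every n ≥ 0, by induction.

S(n) = n^2 + 2n − 3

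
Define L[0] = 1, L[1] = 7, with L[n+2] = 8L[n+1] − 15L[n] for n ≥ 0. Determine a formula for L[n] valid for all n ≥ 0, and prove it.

Claim: L[n] = -3^n + 2·5^n.

Base cases: L[0] = 1 and -3^0 + 2·5^0 = 1; L[1] = 7 and -3^1 + 2·5^1 = 7.
Assume L[i] = -3^i + 2·5^i for all 0 ≤ i ≤ j, where j ≥ 1.
Then L[j+1] = 8L[j] − 15L[j−1] = 8·(-3^j + 2·5^j) − 15·(-3^{j−1} + 2·5^{j−1}) = -(8·3 − 15)3^{j−1} + 2·(8·5 − 15)5^{j−1} = -9·3^{j−1} + 50·5^{j−1} = -3^{j+1} + 2·5^{j+1}.
By strong induction, L[n] = -3^n + 2·5^n for all n ≥ 0.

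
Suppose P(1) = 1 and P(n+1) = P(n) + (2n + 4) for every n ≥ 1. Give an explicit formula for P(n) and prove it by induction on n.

Claim: P(n) = n^2 + 3n − 3.

Base case: P(1) = 1, and 1^2 + 3·1 − 3 = 1.
Assume P(r) = r^2 + 3r − 3.
Then P(r+1) = P(r) + (2r + 4) = (r^2 + 3r − 3) + (2r + 4) = r^2 + 5r + 1,
and (r+1)^2 + 3·(r+1) − 3 = r^2 + 5r + 1.
By induction, P(n) = n^2 + 3n − 3 for all n ≥ 1.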